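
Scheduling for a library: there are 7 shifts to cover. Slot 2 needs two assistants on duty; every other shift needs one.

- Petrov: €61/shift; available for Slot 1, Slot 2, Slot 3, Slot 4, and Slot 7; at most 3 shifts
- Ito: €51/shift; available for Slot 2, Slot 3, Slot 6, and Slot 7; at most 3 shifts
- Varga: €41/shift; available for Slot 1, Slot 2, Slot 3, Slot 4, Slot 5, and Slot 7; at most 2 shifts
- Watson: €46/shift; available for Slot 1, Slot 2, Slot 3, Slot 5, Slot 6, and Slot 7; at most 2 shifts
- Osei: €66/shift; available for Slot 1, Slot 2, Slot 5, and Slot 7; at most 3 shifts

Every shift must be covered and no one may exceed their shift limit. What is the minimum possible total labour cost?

Picking the cheapest available assistant for each shift independently would cost €338, but that ignores the shift limits.
An optimal schedule: Slot 1→Watson, Slot 2→Ito+Petrov, Slot 3→Ito, Slot 4→Varga, Slot 5→Varga, Slot 6→Watson, Slot 7→Ito.
Total: 46 + 51 + 61 + 51 + 41 + 41 + 46 + 51 = €388.

€388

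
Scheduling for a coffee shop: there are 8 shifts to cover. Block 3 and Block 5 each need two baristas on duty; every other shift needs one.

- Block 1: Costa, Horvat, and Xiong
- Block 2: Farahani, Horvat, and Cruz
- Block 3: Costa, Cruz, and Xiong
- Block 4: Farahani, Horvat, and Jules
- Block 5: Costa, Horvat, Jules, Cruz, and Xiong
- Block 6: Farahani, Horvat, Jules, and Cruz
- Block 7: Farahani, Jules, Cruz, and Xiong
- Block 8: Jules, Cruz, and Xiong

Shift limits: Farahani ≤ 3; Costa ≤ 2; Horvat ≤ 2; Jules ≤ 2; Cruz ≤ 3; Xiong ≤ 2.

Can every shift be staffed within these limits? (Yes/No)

Yes

One valid schedule: Block 1→Costa, Block 2→Farahani, Block 3→Costa+Cruz, Block 4→Farahani, Block 5→Horvat+Cruz, Block 6→Farahani, Block 7→Jules, Block 8→Jules.
Loads: Farahani 3/3, Costa 2/2, Horvat 1/2, Jules 2/2, Cruz 2/3, Xiong 0/2 — all within limits.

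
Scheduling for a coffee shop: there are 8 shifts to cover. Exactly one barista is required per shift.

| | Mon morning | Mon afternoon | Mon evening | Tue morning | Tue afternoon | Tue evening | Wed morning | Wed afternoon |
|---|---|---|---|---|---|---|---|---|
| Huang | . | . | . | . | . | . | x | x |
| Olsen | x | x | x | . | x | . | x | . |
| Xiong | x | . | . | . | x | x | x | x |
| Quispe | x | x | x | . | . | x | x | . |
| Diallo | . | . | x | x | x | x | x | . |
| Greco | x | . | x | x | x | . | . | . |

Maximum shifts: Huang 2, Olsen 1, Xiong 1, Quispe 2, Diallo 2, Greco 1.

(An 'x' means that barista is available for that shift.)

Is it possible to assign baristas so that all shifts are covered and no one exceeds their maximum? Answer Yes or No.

Yes

One valid schedule: Mon morning→Quispe, Mon afternoon→Olsen, Mon evening→Quispe, Tue morning→Diallo, Tue afternoon→Diallo, Tue evening→Xiong, Wed morning→Huang, Wed afternoon→Huang.
Loads: Huang 2/2, Olsen 1/1, Xiong 1/1, Quispe 2/2, Diallo 2/2, Greco 0/1 — all within limits.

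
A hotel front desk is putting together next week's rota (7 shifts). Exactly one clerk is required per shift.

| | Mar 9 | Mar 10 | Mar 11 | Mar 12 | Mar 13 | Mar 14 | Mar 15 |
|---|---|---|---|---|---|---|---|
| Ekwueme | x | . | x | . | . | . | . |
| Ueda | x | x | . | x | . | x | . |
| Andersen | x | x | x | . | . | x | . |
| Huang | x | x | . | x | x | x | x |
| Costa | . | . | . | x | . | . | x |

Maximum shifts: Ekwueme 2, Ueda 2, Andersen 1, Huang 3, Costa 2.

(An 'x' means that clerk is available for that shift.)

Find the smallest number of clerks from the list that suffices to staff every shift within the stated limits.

7 slots to fill and no one can take more than 3, so at least ⌈7/3⌉ = 3 clerks are needed.
Ekwueme, Ueda, and Huang alone can cover everything: Mar 9→Ekwueme, Mar 10→Ueda, Mar 11→Ekwueme, Mar 12→Ueda, Mar 13→Huang, Mar 14→Huang, Mar 15→Huang.

3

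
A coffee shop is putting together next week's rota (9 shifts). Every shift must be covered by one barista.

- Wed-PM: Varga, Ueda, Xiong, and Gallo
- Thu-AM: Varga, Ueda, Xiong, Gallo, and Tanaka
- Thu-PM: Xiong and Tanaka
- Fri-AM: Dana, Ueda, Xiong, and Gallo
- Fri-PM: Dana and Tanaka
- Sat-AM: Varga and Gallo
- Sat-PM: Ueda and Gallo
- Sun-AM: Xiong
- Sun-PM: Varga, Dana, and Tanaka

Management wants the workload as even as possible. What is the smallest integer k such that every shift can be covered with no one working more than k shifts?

2

With 6 baristas and 9 worker-slots to fill, someone must work at least ⌈9/6⌉ = 2 shifts, so k ≥ 2.
k = 2 works: Wed-PM→Ueda, Thu-AM→Gallo, Thu-PM→Xiong, Fri-AM→Dana, Fri-PM→Dana, Sat-AM→Varga, Sat-PM→Ueda, Sun-AM→Xiong, Sun-PM→Varga.
Loads: Varga 2, Dana 2, Ueda 2, Xiong 2, Gallo 1, Tanaka 0 — all ≤ 2.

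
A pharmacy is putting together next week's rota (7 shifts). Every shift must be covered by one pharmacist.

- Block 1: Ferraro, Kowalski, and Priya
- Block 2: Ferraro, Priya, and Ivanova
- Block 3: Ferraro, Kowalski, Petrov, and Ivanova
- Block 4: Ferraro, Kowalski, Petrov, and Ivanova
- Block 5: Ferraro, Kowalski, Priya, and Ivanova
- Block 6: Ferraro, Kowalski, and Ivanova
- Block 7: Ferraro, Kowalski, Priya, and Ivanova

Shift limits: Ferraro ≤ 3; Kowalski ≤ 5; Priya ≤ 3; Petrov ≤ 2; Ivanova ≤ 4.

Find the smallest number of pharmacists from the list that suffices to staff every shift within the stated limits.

2

7 slots to fill and no one can take more than 5, so at least ⌈7/5⌉ = 2 pharmacists are needed.
Ferraro and Kowalski alone can cover everything: Block 1→Ferraro, Block 2→Ferraro, Block 3→Ferraro, Block 4→Kowalski, Block 5→Kowalski, Block 6→Kowalski, Block 7→Kowalski.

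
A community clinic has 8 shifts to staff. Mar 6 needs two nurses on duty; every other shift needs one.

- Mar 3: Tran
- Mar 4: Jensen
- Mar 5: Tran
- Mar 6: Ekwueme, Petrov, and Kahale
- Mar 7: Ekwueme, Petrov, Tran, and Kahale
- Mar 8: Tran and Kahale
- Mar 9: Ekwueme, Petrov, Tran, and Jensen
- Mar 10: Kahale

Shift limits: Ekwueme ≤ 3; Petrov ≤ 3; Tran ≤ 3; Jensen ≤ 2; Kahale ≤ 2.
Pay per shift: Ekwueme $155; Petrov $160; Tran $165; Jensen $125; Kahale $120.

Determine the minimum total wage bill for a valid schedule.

$1290

Mar 3 can only be covered by Tran, so that assignment is forced.
Mar 4 can only be covered by Jensen, so that assignment is forced.
Mar 5 can only be covered by Tran, so that assignment is forced.
Picking the cheapest available nurse for each shift independently would cost $1215, but that ignores the shift limits.
An optimal schedule: Mar 3→Tran, Mar 4→Jensen, Mar 5→Tran, Mar 6→Ekwueme+Petrov, Mar 7→Ekwueme, Mar 8→Kahale, Mar 9→Jensen, Mar 10→Kahale.
Total: 165 + 125 + 165 + 155 + 160 + 155 + 120 + 125 + 120 = $1290.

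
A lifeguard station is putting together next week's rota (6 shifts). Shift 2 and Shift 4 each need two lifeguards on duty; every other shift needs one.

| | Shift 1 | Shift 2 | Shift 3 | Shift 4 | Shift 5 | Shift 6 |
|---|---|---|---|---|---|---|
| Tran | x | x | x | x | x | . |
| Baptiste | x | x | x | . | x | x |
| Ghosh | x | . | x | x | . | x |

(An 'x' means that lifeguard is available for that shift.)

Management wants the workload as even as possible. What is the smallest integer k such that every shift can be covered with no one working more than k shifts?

3

With 3 lifeguards and 8 worker-slots to fill, someone must work at least ⌈8/3⌉ = 3 shifts, so k ≥ 3.
k = 3 works: Shift 1→Baptiste, Shift 2→Tran+Baptiste, Shift 3→Ghosh, Shift 4→Tran+Ghosh, Shift 5→Tran, Shift 6→Baptiste.
Loads: Tran 3, Baptiste 3, Ghosh 2 — all ≤ 3.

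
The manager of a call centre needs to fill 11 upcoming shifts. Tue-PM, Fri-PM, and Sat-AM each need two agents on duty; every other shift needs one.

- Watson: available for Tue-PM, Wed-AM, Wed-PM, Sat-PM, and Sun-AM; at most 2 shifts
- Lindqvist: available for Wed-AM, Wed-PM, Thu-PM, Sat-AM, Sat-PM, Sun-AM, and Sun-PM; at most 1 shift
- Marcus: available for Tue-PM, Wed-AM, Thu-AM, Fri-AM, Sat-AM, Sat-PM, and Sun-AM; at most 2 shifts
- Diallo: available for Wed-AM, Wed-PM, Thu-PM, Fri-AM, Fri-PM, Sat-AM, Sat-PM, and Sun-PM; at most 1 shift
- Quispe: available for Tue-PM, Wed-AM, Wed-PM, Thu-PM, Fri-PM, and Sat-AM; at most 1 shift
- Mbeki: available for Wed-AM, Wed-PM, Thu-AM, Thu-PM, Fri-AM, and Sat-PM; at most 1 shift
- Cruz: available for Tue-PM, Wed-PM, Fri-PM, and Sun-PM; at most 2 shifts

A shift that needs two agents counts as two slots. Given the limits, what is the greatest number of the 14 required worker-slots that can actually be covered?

Total capacity across all agents is 2+1+2+1+1+1+2 = 10, and 14 slots are needed, so at most 10 can be filled.
An assignment achieving 10: Tue-PM→Watson+Cruz, Wed-PM→Cruz, Thu-AM→Marcus, Thu-PM→Mbeki, Fri-AM→Marcus, Fri-PM→Diallo+Quispe, Sun-AM→Watson, Sun-PM→Lindqvist.
Loads: Watson 2/2, Lindqvist 1/1, Marcus 2/2, Diallo 1/1, Quispe 1/1, Mbeki 1/1, Cruz 2/2.

10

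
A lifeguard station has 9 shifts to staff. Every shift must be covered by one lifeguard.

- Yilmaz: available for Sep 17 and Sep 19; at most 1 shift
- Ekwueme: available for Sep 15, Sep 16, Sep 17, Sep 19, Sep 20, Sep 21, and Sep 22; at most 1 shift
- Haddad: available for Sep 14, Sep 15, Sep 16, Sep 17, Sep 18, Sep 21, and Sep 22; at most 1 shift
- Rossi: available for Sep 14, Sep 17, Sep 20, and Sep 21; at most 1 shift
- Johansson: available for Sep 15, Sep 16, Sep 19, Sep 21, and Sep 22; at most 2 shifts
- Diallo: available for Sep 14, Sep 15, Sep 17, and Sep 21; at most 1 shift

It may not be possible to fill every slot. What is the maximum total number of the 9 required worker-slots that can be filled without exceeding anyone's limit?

Total capacity across all lifeguards is 1+1+1+1+2+1 = 7, and 9 slots are needed, so at most 7 can be filled.
An assignment achieving 7: Sep 14→Rossi, Sep 15→Diallo, Sep 16→Johansson, Sep 18→Haddad, Sep 19→Yilmaz, Sep 20→Ekwueme, Sep 22→Johansson.
Loads: Yilmaz 1/1, Ekwueme 1/1, Haddad 1/1, Rossi 1/1, Johansson 2/2, Diallo 1/1.

7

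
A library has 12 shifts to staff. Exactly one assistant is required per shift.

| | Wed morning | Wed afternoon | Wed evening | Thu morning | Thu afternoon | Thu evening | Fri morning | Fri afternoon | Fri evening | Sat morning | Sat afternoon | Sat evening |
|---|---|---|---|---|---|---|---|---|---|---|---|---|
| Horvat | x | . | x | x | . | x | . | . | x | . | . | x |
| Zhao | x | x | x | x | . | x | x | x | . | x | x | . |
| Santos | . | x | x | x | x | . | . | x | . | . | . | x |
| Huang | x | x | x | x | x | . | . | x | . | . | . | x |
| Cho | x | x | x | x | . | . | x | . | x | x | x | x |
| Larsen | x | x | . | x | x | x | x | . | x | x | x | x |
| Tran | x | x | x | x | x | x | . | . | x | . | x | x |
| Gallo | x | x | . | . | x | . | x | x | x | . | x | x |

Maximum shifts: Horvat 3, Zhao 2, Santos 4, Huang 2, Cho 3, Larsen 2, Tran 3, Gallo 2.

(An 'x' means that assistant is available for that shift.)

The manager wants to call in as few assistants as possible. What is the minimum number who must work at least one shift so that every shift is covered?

4

12 slots to fill and no one can take more than 4, so at least ⌈12/4⌉ = 3 assistants are needed.
Any 3 assistants together have capacity at most 4+3+3 = 10 < 12 slots, so 3 can never suffice.
Horvat, Zhao, Santos, and Cho alone can cover everything: Wed morning→Horvat, Wed afternoon→Santos, Wed evening→Santos, Thu morning→Cho, Thu afternoon→Santos, Thu evening→Horvat, Fri morning→Zhao, Fri afternoon→Zhao, Fri evening→Horvat, Sat morning→Cho, Sat afternoon→Cho, Sat evening→Santos.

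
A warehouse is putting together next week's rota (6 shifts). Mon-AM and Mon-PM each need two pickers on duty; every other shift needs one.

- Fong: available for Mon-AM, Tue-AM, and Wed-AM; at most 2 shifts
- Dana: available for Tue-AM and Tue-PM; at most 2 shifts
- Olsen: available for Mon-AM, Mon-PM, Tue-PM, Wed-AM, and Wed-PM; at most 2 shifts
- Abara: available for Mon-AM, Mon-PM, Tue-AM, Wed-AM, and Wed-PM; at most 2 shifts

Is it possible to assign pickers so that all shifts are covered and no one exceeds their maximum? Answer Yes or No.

Yes

Mon-PM can only be covered by Olsen and Abara, so that assignment is forced.
One valid schedule: Mon-AM→Fong+Abara, Mon-PM→Olsen+Abara, Tue-AM→Dana, Tue-PM→Dana, Wed-AM→Fong, Wed-PM→Olsen.
Loads: Fong 2/2, Dana 2/2, Olsen 2/2, Abara 2/2 — all within limits.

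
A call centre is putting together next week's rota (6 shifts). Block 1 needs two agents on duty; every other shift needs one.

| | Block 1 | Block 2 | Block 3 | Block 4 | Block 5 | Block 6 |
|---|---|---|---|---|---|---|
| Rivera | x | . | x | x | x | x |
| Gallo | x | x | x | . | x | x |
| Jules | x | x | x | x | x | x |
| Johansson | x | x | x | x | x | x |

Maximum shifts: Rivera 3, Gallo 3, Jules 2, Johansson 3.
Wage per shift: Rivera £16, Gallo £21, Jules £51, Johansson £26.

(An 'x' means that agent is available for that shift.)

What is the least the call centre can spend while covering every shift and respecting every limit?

Picking the cheapest available agent for each shift independently would cost £122, but that ignores the shift limits.
An optimal schedule: Block 1→Gallo+Johansson, Block 2→Gallo, Block 3→Rivera, Block 4→Rivera, Block 5→Rivera, Block 6→Gallo.
Total: 21 + 26 + 21 + 16 + 16 + 16 + 21 = £137.

£137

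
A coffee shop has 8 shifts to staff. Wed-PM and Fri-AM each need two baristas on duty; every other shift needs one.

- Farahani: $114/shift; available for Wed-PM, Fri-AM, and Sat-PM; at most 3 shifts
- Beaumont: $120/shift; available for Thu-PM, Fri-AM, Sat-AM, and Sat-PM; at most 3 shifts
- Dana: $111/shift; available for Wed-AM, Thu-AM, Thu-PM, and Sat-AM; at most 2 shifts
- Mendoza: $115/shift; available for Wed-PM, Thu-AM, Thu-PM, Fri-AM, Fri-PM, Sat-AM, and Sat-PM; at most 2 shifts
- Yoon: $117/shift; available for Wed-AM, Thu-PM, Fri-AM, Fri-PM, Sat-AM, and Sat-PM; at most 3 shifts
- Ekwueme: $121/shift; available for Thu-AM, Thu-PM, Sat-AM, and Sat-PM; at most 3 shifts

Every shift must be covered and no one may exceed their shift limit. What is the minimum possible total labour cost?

Wed-PM can only be covered by Farahani and Mendoza, so that assignment is forced.
Picking the cheapest available barista for each shift independently would cost $1131, but that ignores the shift limits.
An optimal schedule: Wed-AM→Dana, Wed-PM→Farahani+Mendoza, Thu-AM→Dana, Thu-PM→Yoon, Fri-AM→Farahani+Yoon, Fri-PM→Mendoza, Sat-AM→Yoon, Sat-PM→Farahani.
Total: 111 + 114 + 115 + 111 + 117 + 114 + 117 + 115 + 117 + 114 = $1145.

$1145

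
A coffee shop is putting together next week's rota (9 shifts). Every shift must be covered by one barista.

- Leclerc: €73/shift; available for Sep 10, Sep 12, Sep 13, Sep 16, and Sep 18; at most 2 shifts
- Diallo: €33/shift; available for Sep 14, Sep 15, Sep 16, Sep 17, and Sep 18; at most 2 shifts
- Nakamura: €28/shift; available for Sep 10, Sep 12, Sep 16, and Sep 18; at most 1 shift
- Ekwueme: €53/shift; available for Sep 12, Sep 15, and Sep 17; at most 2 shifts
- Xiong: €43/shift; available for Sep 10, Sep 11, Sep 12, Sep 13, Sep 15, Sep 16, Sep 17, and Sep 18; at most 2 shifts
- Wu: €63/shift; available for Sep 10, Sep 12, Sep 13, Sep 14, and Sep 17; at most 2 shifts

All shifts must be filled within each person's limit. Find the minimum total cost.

€412

Sep 11 can only be covered by Xiong, so that assignment is forced.
Picking the cheapest available barista for each shift independently would cost €297, but that ignores the shift limits.
An optimal schedule: Sep 10→Wu, Sep 11→Xiong, Sep 12→Wu, Sep 13→Xiong, Sep 14→Diallo, Sep 15→Ekwueme, Sep 16→Nakamura, Sep 17→Ekwueme, Sep 18→Diallo.
Total: 63 + 43 + 63 + 43 + 33 + 53 + 28 + 53 + 33 = €412.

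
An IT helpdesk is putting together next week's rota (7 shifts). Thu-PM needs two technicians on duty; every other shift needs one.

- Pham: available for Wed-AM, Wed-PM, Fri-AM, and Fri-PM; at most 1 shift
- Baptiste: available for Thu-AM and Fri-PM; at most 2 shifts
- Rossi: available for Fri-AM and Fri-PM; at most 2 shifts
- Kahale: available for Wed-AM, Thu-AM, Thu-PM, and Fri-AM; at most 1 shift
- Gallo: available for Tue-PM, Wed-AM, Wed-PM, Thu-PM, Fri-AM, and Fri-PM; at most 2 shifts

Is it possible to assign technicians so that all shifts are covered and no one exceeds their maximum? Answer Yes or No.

Total capacity is 8 and 8 slots are needed, so capacity alone doesn't rule it out.
Shifts {Tue-PM, Wed-AM, Wed-PM, Thu-PM} need 5 worker-slots in total, but the technicians available for any of those shifts (Pham, Kahale, and Gallo) can supply at most 4 among them. So no valid schedule exists.

No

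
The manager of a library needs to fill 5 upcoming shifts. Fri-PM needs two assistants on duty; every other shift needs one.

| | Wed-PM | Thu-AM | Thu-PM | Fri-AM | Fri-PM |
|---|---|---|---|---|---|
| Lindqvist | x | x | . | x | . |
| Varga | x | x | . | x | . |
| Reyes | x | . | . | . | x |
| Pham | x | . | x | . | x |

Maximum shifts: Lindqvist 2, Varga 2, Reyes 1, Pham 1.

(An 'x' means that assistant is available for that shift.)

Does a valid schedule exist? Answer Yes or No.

Total capacity is 6 and 6 slots are needed, so capacity alone doesn't rule it out.
Shifts {Thu-PM, Fri-PM} need 3 worker-slots in total, but the assistants available for any of those shifts (Reyes and Pham) can supply at most 2 among them. So no valid schedule exists.

No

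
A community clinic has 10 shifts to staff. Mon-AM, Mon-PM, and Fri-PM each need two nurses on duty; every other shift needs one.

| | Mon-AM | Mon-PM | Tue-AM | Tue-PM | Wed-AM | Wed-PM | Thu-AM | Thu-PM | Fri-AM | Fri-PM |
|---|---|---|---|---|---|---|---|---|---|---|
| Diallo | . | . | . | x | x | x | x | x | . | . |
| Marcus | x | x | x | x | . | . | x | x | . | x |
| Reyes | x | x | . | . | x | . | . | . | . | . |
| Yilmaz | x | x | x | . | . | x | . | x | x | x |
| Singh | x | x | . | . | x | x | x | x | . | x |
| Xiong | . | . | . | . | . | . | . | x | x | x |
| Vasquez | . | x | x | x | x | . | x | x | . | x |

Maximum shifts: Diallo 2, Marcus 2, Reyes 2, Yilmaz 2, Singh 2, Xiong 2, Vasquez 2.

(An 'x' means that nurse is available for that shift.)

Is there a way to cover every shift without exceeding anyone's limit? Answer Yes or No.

One valid schedule: Mon-AM→Reyes+Yilmaz, Mon-PM→Singh+Vasquez, Tue-AM→Marcus, Tue-PM→Diallo, Wed-AM→Reyes, Wed-PM→Diallo, Thu-AM→Marcus, Thu-PM→Singh, Fri-AM→Yilmaz, Fri-PM→Xiong+Vasquez.
Loads: Diallo 2/2, Marcus 2/2, Reyes 2/2, Yilmaz 2/2, Singh 2/2, Xiong 1/2, Vasquez 2/2 — all within limits.

Yes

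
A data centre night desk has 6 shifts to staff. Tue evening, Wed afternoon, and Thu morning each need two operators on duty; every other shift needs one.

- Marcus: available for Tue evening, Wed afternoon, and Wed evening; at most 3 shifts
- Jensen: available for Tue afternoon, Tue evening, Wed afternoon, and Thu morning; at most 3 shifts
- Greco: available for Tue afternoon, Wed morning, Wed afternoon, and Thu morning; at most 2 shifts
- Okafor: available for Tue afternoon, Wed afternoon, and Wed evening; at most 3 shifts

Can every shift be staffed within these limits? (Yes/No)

Tue evening can only be covered by Marcus and Jensen, so that assignment is forced.
Wed morning can only be covered by Greco, so that assignment is forced.
Thu morning can only be covered by Jensen and Greco, so that assignment is forced.
One valid schedule: Tue afternoon→Jensen, Tue evening→Marcus+Jensen, Wed morning→Greco, Wed afternoon→Marcus+Okafor, Wed evening→Marcus, Thu morning→Jensen+Greco.
Loads: Marcus 3/3, Jensen 3/3, Greco 2/2, Okafor 1/3 — all within limits.

Yes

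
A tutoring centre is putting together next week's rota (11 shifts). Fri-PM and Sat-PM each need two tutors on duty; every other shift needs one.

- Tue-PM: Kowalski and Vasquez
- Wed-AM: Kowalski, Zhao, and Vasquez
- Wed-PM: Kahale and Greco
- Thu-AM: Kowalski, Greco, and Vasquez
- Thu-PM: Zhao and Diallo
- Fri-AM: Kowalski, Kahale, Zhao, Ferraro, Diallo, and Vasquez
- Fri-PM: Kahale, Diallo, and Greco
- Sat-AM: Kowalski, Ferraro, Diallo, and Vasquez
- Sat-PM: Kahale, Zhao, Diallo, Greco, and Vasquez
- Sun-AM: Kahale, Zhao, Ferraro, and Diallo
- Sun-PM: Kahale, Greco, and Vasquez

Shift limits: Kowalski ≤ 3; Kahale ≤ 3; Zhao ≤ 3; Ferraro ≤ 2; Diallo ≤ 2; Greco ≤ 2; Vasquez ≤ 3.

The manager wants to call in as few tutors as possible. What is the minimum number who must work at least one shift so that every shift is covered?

13 slots to fill and no one can take more than 3, so at least ⌈13/3⌉ = 5 tutors are needed.
Kowalski, Kahale, Zhao, Ferraro, and Diallo alone can cover everything: Tue-PM→Kowalski, Wed-AM→Kowalski, Wed-PM→Kahale, Thu-AM→Kowalski, Thu-PM→Zhao, Fri-AM→Ferraro, Fri-PM→Kahale+Diallo, Sat-AM→Ferraro, Sat-PM→Zhao+Diallo, Sun-AM→Zhao, Sun-PM→Kahale.

5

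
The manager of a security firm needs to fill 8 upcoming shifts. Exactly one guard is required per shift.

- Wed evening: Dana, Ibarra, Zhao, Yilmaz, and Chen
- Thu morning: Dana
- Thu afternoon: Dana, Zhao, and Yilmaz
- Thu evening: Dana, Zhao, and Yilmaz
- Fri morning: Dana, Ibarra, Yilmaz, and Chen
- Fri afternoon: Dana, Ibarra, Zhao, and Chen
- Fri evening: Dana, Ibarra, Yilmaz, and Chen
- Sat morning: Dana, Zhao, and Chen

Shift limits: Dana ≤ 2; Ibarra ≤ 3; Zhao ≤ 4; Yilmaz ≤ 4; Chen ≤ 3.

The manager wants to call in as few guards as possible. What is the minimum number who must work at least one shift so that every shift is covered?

3

8 slots to fill and no one can take more than 4, so at least ⌈8/4⌉ = 2 guards are needed.
No set of 2 guards can cover every shift (each such set leaves at least one shift with no one available or exceeds a cap).
Dana, Ibarra, and Zhao alone can cover everything: Wed evening→Ibarra, Thu morning→Dana, Thu afternoon→Dana, Thu evening→Zhao, Fri morning→Ibarra, Fri afternoon→Zhao, Fri evening→Ibarra, Sat morning→Zhao.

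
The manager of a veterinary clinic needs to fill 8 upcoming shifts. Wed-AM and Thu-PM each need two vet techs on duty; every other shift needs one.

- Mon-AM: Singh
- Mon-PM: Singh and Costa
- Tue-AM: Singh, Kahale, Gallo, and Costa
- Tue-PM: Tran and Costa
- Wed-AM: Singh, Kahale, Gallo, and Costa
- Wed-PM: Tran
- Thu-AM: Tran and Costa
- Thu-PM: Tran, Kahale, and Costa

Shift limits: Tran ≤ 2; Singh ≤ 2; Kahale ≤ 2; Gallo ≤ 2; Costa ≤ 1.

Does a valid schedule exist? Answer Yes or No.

Shifts {Tue-PM, Wed-PM, Thu-AM, Thu-PM} need 5 worker-slots in total, but the vet techs available for any of those shifts (Tran, Kahale, and Costa) can supply at most 4 among them. So no valid schedule exists.

No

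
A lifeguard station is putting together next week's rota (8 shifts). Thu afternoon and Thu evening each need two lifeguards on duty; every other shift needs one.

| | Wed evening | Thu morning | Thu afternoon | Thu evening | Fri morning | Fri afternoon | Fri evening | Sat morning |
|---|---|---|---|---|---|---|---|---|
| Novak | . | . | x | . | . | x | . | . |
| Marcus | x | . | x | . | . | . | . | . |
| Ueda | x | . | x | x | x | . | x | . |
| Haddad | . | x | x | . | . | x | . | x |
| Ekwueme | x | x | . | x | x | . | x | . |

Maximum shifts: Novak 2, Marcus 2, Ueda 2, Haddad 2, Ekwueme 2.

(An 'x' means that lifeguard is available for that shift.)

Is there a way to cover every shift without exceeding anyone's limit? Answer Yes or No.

Yes

Thu evening can only be covered by Ueda and Ekwueme, so that assignment is forced.
Sat morning can only be covered by Haddad, so that assignment is forced.
One valid schedule: Wed evening→Marcus, Thu morning→Haddad, Thu afternoon→Novak+Marcus, Thu evening→Ueda+Ekwueme, Fri morning→Ueda, Fri afternoon→Novak, Fri evening→Ekwueme, Sat morning→Haddad.
Loads: Novak 2/2, Marcus 2/2, Ueda 2/2, Haddad 2/2, Ekwueme 2/2 — all within limits.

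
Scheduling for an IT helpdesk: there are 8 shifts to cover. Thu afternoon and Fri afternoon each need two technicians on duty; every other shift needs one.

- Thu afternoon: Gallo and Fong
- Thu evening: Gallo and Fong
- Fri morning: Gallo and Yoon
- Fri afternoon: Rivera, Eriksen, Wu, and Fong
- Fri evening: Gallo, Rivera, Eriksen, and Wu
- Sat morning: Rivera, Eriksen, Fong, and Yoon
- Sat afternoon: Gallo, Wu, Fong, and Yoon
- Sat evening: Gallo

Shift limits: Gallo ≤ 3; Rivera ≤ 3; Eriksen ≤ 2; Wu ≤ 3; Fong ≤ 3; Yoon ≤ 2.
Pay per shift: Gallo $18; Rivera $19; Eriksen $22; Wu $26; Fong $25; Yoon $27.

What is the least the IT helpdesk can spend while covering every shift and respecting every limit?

Thu afternoon can only be covered by Gallo and Fong, so that assignment is forced.
Sat evening can only be covered by Gallo, so that assignment is forced.
Picking the cheapest available technician for each shift independently would cost $193, but that ignores the shift limits.
An optimal schedule: Thu afternoon→Gallo+Fong, Thu evening→Fong, Fri morning→Gallo, Fri afternoon→Rivera+Eriksen, Fri evening→Rivera, Sat morning→Rivera, Sat afternoon→Fong, Sat evening→Gallo.
Total: 18 + 25 + 25 + 18 + 19 + 22 + 19 + 19 + 25 + 18 = $208.

$208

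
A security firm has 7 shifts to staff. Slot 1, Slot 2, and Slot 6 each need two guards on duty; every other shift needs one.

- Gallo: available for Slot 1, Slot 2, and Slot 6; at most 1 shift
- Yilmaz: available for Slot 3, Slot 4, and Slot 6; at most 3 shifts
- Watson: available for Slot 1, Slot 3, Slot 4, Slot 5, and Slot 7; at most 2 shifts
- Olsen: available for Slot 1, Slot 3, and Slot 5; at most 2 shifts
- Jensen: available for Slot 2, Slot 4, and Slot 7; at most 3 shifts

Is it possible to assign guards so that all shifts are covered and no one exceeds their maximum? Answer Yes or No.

No

Total capacity is 11 and 10 slots are needed, so capacity alone doesn't rule it out.
Shifts {Slot 2, Slot 6} need 4 worker-slots in total, but the guards available for any of those shifts (Gallo, Yilmaz, and Jensen) can supply at most 3 among them. So no valid schedule exists.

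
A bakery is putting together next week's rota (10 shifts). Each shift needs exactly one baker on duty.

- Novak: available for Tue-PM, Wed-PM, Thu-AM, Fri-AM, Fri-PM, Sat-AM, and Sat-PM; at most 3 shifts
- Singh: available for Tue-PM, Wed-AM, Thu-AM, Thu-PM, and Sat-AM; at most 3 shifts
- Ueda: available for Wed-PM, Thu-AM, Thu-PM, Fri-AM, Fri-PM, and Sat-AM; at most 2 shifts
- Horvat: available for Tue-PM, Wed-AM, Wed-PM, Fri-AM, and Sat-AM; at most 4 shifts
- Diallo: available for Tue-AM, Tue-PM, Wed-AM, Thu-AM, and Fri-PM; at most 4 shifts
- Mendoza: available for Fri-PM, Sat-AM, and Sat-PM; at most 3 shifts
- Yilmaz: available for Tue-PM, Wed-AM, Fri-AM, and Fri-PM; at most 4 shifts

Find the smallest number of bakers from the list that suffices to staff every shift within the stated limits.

10 slots to fill and no one can take more than 4, so at least ⌈10/4⌉ = 3 bakers are needed.
Novak, Singh, and Diallo alone can cover everything: Tue-AM→Diallo, Tue-PM→Diallo, Wed-AM→Singh, Wed-PM→Novak, Thu-AM→Diallo, Thu-PM→Singh, Fri-AM→Novak, Fri-PM→Diallo, Sat-AM→Singh, Sat-PM→Novak.

3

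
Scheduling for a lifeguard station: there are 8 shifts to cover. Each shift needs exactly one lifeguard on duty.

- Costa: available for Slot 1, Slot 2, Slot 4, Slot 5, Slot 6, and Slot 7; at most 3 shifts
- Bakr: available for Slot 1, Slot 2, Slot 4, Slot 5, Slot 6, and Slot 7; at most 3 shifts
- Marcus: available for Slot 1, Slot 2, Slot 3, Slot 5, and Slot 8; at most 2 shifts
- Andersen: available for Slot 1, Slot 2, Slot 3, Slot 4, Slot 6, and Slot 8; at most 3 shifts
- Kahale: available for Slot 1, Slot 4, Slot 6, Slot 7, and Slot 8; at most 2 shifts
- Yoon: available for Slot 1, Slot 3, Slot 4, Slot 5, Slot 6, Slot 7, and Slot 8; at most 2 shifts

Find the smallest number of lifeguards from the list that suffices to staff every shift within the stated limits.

8 slots to fill and no one can take more than 3, so at least ⌈8/3⌉ = 3 lifeguards are needed.
Costa, Bakr, and Marcus alone can cover everything: Slot 1→Bakr, Slot 2→Bakr, Slot 3→Marcus, Slot 4→Costa, Slot 5→Bakr, Slot 6→Costa, Slot 7→Costa, Slot 8→Marcus.

3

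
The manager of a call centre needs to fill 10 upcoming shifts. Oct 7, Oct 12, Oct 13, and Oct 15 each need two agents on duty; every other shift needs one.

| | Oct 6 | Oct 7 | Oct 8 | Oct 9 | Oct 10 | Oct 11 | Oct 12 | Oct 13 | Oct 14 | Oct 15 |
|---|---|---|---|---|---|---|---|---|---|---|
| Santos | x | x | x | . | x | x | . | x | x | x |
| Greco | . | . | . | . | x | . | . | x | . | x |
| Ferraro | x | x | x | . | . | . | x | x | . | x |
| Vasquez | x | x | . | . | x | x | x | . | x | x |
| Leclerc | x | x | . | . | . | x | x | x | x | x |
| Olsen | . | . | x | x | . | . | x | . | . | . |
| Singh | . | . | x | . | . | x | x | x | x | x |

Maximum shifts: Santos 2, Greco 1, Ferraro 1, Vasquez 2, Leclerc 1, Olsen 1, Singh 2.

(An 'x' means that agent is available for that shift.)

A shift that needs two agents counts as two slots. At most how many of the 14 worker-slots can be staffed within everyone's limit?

10

Total capacity across all agents is 2+1+1+2+1+1+2 = 10, and 14 slots are needed, so at most 10 can be filled.
An assignment achieving 10: Oct 6→Santos, Oct 7→Ferraro+Vasquez, Oct 8→Singh, Oct 9→Olsen, Oct 10→Santos, Oct 11→Vasquez, Oct 12→Singh, Oct 13→Greco, Oct 14→Leclerc.
Loads: Santos 2/2, Greco 1/1, Ferraro 1/1, Vasquez 2/2, Leclerc 1/1, Olsen 1/1, Singh 2/2.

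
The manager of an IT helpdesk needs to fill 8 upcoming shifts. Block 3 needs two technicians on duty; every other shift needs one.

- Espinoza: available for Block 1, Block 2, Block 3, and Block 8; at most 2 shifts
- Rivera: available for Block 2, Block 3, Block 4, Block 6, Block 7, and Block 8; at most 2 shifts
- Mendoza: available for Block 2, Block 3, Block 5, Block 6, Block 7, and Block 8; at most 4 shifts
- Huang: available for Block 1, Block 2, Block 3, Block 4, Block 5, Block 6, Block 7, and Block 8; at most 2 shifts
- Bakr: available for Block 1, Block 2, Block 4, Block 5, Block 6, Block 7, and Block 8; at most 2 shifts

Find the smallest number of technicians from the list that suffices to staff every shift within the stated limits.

4

9 slots to fill and no one can take more than 4, so at least ⌈9/4⌉ = 3 technicians are needed.
Any 3 technicians together have capacity at most 4+2+2 = 8 < 9 slots, so 3 can never suffice.
Espinoza, Rivera, Mendoza, and Huang alone can cover everything: Block 1→Espinoza, Block 2→Espinoza, Block 3→Mendoza+Huang, Block 4→Rivera, Block 5→Mendoza, Block 6→Rivera, Block 7→Mendoza, Block 8→Mendoza.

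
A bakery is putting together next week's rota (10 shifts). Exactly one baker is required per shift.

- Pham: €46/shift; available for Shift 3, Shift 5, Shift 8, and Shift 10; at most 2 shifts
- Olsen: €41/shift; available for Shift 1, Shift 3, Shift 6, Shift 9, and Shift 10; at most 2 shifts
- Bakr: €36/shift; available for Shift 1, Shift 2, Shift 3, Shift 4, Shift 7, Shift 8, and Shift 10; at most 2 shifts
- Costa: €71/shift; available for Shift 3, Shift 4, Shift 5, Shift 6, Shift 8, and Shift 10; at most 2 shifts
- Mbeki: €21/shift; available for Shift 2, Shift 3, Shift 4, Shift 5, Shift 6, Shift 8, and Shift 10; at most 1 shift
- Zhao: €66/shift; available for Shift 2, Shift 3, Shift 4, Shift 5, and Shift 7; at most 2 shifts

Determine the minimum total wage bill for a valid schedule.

Shift 9 can only be covered by Olsen, so that assignment is forced.
Picking the cheapest available baker for each shift independently would cost €260, but that ignores the shift limits.
An optimal schedule: Shift 1→Bakr, Shift 2→Mbeki, Shift 3→Zhao, Shift 4→Zhao, Shift 5→Pham, Shift 6→Olsen, Shift 7→Bakr, Shift 8→Pham, Shift 9→Olsen, Shift 10→Costa.
Total: 36 + 21 + 66 + 66 + 46 + 41 + 36 + 46 + 41 + 71 = €470.

€470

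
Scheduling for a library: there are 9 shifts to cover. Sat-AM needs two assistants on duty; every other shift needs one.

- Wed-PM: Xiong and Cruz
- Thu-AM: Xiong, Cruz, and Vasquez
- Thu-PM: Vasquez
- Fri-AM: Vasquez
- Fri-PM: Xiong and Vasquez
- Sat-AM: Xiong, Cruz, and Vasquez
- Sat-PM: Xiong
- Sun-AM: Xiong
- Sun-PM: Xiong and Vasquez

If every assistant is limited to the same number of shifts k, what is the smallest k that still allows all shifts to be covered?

4

With 3 assistants and 10 worker-slots to fill, someone must work at least ⌈10/3⌉ = 4 shifts, so k ≥ 4.
k = 4 works: Wed-PM→Xiong, Thu-AM→Cruz, Thu-PM→Vasquez, Fri-AM→Vasquez, Fri-PM→Xiong, Sat-AM→Cruz+Vasquez, Sat-PM→Xiong, Sun-AM→Xiong, Sun-PM→Vasquez.
Loads: Xiong 4, Cruz 2, Vasquez 4 — all ≤ 4.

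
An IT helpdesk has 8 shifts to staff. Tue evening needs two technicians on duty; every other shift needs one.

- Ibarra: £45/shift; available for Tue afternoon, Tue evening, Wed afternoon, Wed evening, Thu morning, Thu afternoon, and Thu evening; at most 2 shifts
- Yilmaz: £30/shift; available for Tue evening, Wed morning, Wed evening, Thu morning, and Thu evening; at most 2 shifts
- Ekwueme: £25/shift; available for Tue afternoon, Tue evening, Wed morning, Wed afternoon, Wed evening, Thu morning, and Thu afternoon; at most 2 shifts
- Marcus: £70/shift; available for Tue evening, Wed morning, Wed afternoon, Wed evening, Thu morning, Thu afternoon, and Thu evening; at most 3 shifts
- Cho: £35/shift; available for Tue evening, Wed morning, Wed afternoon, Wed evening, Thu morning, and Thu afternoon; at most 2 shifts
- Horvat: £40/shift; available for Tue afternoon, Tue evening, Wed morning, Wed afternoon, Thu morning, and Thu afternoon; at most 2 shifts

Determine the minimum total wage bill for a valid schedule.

£305

Picking the cheapest available technician for each shift independently would cost £235, but that ignores the shift limits.
An optimal schedule: Tue afternoon→Ekwueme, Tue evening→Horvat+Ibarra, Wed morning→Ekwueme, Wed afternoon→Cho, Wed evening→Yilmaz, Thu morning→Horvat, Thu afternoon→Cho, Thu evening→Yilmaz.
Total: 25 + 40 + 45 + 25 + 35 + 30 + 40 + 35 + 30 = £305.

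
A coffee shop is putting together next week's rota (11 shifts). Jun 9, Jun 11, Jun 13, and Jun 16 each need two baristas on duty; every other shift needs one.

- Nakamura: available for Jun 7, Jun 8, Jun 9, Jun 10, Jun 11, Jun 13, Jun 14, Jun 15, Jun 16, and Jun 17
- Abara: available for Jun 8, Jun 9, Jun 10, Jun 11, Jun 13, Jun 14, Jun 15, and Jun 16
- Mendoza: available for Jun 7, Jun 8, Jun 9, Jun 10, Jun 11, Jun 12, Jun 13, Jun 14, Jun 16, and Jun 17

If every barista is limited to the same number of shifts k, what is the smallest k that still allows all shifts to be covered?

With 3 baristas and 15 worker-slots to fill, someone must work at least ⌈15/3⌉ = 5 shifts, so k ≥ 5.
k = 5 works: Jun 7→Nakamura, Jun 8→Nakamura, Jun 9→Nakamura+Abara, Jun 10→Abara, Jun 11→Abara+Mendoza, Jun 12→Mendoza, Jun 13→Abara+Mendoza, Jun 14→Mendoza, Jun 15→Nakamura, Jun 16→Abara+Mendoza, Jun 17→Nakamura.
Loads: Nakamura 5, Abara 5, Mendoza 5 — all ≤ 5.

5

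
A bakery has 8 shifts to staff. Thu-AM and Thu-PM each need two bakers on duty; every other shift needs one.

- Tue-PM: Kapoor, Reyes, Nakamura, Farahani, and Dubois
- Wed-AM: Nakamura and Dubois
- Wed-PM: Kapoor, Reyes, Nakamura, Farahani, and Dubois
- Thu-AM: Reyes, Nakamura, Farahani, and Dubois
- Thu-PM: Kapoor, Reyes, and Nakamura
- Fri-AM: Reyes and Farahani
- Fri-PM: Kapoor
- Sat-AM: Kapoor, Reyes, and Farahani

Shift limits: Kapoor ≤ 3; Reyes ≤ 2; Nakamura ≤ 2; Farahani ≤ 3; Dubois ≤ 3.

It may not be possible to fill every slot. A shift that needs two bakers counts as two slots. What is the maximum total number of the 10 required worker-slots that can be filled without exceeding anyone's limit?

10

Total capacity across all bakers is 3+2+2+3+3 = 13, and 10 slots are needed, so at most 10 can be filled.
An assignment achieving 10: Tue-PM→Farahani, Wed-AM→Nakamura, Wed-PM→Farahani, Thu-AM→Nakamura+Farahani, Thu-PM→Kapoor+Reyes, Fri-AM→Reyes, Fri-PM→Kapoor, Sat-AM→Kapoor.
Loads: Kapoor 3/3, Reyes 2/2, Nakamura 2/2, Farahani 3/3, Dubois 0/3.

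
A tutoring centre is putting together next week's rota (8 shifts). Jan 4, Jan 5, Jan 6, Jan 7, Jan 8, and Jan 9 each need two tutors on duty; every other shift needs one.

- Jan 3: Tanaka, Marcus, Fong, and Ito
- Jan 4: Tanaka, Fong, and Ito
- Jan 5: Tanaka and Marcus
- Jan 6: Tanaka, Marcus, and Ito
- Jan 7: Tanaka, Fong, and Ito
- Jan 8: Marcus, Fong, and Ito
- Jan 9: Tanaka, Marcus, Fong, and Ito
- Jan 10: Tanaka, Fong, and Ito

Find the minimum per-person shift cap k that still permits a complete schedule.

4

With 4 tutors and 14 worker-slots to fill, someone must work at least ⌈14/4⌉ = 4 shifts, so k ≥ 4.
k = 4 works: Jan 3→Ito, Jan 4→Tanaka+Fong, Jan 5→Tanaka+Marcus, Jan 6→Tanaka+Marcus, Jan 7→Tanaka+Fong, Jan 8→Marcus+Fong, Jan 9→Marcus+Ito, Jan 10→Fong.
Loads: Tanaka 4, Marcus 4, Fong 4, Ito 2 — all ≤ 4.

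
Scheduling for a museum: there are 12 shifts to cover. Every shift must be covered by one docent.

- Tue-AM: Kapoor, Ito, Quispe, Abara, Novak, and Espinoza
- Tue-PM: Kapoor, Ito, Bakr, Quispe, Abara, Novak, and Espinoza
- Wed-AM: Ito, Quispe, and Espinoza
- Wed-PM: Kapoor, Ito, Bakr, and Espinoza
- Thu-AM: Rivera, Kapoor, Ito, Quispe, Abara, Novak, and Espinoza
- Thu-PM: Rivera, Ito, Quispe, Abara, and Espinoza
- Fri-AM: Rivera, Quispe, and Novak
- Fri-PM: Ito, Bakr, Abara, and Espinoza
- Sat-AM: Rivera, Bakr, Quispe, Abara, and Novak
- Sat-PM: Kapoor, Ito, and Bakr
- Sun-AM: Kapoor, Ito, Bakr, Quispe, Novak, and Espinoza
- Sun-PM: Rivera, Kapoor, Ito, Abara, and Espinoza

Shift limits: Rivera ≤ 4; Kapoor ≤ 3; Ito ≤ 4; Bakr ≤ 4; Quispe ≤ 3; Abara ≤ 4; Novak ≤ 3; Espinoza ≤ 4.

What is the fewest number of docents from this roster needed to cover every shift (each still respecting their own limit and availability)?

3

12 slots to fill and no one can take more than 4, so at least ⌈12/4⌉ = 3 docents are needed.
Rivera, Ito, and Bakr alone can cover everything: Tue-AM→Ito, Tue-PM→Ito, Wed-AM→Ito, Wed-PM→Ito, Thu-AM→Rivera, Thu-PM→Rivera, Fri-AM→Rivera, Fri-PM→Bakr, Sat-AM→Bakr, Sat-PM→Bakr, Sun-AM→Bakr, Sun-PM→Rivera.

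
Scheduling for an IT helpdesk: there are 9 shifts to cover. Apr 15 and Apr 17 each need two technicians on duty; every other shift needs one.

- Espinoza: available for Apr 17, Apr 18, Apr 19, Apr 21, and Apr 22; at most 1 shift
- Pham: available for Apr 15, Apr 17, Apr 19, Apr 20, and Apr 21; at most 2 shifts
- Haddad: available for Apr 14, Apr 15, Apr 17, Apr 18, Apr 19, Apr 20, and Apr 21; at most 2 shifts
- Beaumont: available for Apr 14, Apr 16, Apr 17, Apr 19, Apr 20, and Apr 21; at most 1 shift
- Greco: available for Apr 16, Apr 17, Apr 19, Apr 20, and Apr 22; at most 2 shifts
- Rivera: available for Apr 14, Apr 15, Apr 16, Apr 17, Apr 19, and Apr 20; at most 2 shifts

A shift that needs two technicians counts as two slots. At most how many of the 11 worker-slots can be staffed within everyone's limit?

10

Total capacity across all technicians is 1+2+2+1+2+2 = 10, and 11 slots are needed, so at most 10 can be filled.
An assignment achieving 10: Apr 14→Haddad, Apr 15→Pham+Haddad, Apr 16→Beaumont, Apr 17→Rivera, Apr 18→Espinoza, Apr 19→Rivera, Apr 20→Greco, Apr 21→Pham, Apr 22→Greco.
Loads: Espinoza 1/1, Pham 2/2, Haddad 2/2, Beaumont 1/1, Greco 2/2, Rivera 2/2.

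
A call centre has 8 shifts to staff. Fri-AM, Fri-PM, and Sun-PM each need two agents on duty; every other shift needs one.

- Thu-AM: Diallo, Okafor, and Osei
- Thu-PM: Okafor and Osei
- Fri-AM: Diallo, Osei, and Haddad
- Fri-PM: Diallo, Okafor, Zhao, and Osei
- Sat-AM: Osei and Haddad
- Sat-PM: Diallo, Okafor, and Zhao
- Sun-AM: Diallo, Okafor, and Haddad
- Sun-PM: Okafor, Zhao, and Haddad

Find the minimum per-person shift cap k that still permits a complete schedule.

With 5 agents and 11 worker-slots to fill, someone must work at least ⌈11/5⌉ = 3 shifts, so k ≥ 3.
k = 3 works: Thu-AM→Diallo, Thu-PM→Okafor, Fri-AM→Diallo+Osei, Fri-PM→Zhao+Osei, Sat-AM→Osei, Sat-PM→Diallo, Sun-AM→Okafor, Sun-PM→Okafor+Zhao.
Loads: Diallo 3, Okafor 3, Zhao 2, Osei 3, Haddad 0 — all ≤ 3.

3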